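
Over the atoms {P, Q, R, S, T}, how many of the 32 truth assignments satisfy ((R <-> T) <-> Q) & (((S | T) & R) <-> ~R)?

2

Initial set: {(((R <-> T) <-> Q) & (((S | T) & R) <-> ~R))}.
(((R <-> T) <-> Q) & (((S | T) & R) <-> ~R)): α-rule — add ((R <-> T) <-> Q), (((S | T) & R) <-> ~R).
((R <-> T) <-> Q): β-rule — branch into (R <-> T), Q  //  ~(R <-> T), ~Q.
  branch 1 (add (R <-> T), Q):
    (((S | T) & R) <-> ~R): β-rule — branch into ((S | T) & R), ~R  //  ~((S | T) & R), ~~R.
      branch 1.1 (add ((S | T) & R), ~R):
        ((S | T) & R): α-rule — add (S | T), R.
        × closes — contains both R and ~R.
      branch 1.2 (add ~((S | T) & R), ~~R):
        (R <-> T): β-rule — branch into R, T  //  ~R, ~T.
          branch 1.2.1 (add R, T):
            ~((S | T) & R): β-rule — branch into ~(S | T)  //  ~R.
              branch 1.2.1.1 (add ~(S | T)):
                ~(S | T): α-rule — add ~S, ~T.
                × closes — contains both T and ~T.
              branch 1.2.1.2 (add ~R):
                × closes — contains both R and ~R.
          branch 1.2.2 (add ~R, ~T):
            × closes — contains both R and ~R.
  branch 2 (add ~(R <-> T), ~Q):
    (((S | T) & R) <-> ~R): β-rule — branch into ((S | T) & R), ~R  //  ~((S | T) & R), ~~R.
      branch 2.1 (add ((S | T) & R), ~R):
        ((S | T) & R): α-rule — add (S | T), R.
        × closes — contains both R and ~R.
      branch 2.2 (add ~((S | T) & R), ~~R):
        ~(R <-> T): β-rule — branch into R, ~T  //  ~R, T.
          branch 2.2.1 (add R, ~T):
            ~((S | T) & R): β-rule — branch into ~(S | T)  //  ~R.
              branch 2.2.1.1 (add ~(S | T)):
                ~(S | T): α-rule — add ~S, ~T.
                ○ open, literals {Q=false, R=true, S=false, T=false}.
              branch 2.2.1.2 (add ~R):
                × closes — contains both R and ~R.
          branch 2.2.2 (add ~R, T):
            × closes — contains both R and ~R.
7 branches closed, 1 open.
Each open branch fixes some atoms; the unmentioned ones are free. Counting distinct full assignments: branch {Q=false, R=true, S=false, T=false} (P) contributes 2 new. Total: 2.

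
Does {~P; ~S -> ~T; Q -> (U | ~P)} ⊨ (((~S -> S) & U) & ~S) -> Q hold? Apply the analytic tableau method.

Yes

Initial set: {~P; (~S -> ~T); (Q -> (U | ~P)); ~((((~S -> S) & U) & ~S) -> Q)}.
~((((~S -> S) & U) & ~S) -> Q): α-rule — add (((~S -> S) & U) & ~S), ~Q.
(((~S -> S) & U) & ~S): α-rule — add ((~S -> S) & U), ~S.
((~S -> S) & U): α-rule — add (~S -> S), U.
(~S -> ~T): β-rule — branch into ~~S  //  ~T.
  branch 1 (add ~~S):
    × closes — contains both S and ~S.
  branch 2 (add ~T):
    (Q -> (U | ~P)): β-rule — branch into ~Q  //  (U | ~P).
      branch 2.1 (add ~Q):
        (~S -> S): β-rule — branch into ~~S  //  S.
          branch 2.1.1 (add ~~S):
            × closes — contains both S and ~S.
          branch 2.1.2 (add S):
            × closes — contains both S and ~S.
      branch 2.2 (add (U | ~P)):
        (~S -> S): β-rule — branch into ~~S  //  S.
          branch 2.2.1 (add ~~S):
            × closes — contains both S and ~S.
          branch 2.2.2 (add S):
            × closes — contains both S and ~S.
All 5 branches close.
Every branch closed, so the premises entail the conclusion.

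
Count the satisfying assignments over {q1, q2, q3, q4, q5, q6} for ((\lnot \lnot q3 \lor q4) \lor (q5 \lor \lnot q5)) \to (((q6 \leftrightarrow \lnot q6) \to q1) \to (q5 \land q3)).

Initial set: {(((\lnot \lnot q3 \lor q4) \lor (q5 \lor \lnot q5)) \to (((q6 \leftrightarrow \lnot q6) \to q1) \to (q5 \land q3)))}.
(((\lnot \lnot q3 \lor q4) \lor (q5 \lor \lnot q5)) \to (((q6 \leftrightarrow \lnot q6) \to q1) \to (q5 \land q3))): β-rule — branch into \lnot ((\lnot \lnot q3 \lor q4) \lor (q5 \lor \lnot q5))  //  (((q6 \leftrightarrow \lnot q6) \to q1) \to (q5 \land q3)).
  branch 1 (add \lnot ((\lnot \lnot q3 \lor q4) \lor (q5 \lor \lnot q5))):
    \lnot ((\lnot \lnot q3 \lor q4) \lor (q5 \lor \lnot q5)): α-rule — add \lnot (\lnot \lnot q3 \lor q4), \lnot (q5 \lor \lnot q5).
    \lnot (\lnot \lnot q3 \lor q4): α-rule — add \lnot \lnot \lnot q3, \lnot q4.
    \lnot (q5 \lor \lnot q5): α-rule — add \lnot q5, \lnot \lnot q5.
    × closes — contains both q5 and \lnot q5.
  branch 2 (add (((q6 \leftrightarrow \lnot q6) \to q1) \to (q5 \land q3))):
    (((q6 \leftrightarrow \lnot q6) \to q1) \to (q5 \land q3)): β-rule — branch into \lnot ((q6 \leftrightarrow \lnot q6) \to q1)  //  (q5 \land q3).
      branch 2.1 (add \lnot ((q6 \leftrightarrow \lnot q6) \to q1)):
        \lnot ((q6 \leftrightarrow \lnot q6) \to q1): α-rule — add (q6 \leftrightarrow \lnot q6), \lnot q1.
        (q6 \leftrightarrow \lnot q6): β-rule — branch into q6, \lnot q6  //  \lnot q6, \lnot \lnot q6.
          branch 2.1.1 (add q6, \lnot q6):
            × closes — contains both q6 and \lnot q6.
          branch 2.1.2 (add \lnot q6, \lnot \lnot q6):
            × closes — contains both q6 and \lnot q6.
      branch 2.2 (add (q5 \land q3)):
        (q5 \land q3): α-rule — add q5, q3.
        ○ open, literals {q3=true, q5=true}.
3 branches closed, 1 open.
Each open branch fixes some atoms; the unmentioned ones are free. Counting distinct full assignments: branch {q3=true, q5=true} (q1, q2, q4, q6) contributes 16 new. Total: 16.

16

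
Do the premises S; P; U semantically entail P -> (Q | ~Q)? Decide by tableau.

Yes

Initial set: {S; P; U; ~(P -> (Q | ~Q))}.
~(P -> (Q | ~Q)): α-rule — add P, ~(Q | ~Q).
~(Q | ~Q): α-rule — add ~Q, ~~Q.
× closes — contains both Q and ~Q.
All 1 branch closes.
Every branch closed, so the premises entail the conclusion.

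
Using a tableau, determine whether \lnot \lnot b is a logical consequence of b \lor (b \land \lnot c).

Initial set: {(b \lor (b \land \lnot c)); \lnot \lnot \lnot b}.
\lnot \lnot \lnot b: drop double negation, giving \lnot b.
(b \lor (b \land \lnot c)): β-rule — branch into b  //  (b \land \lnot c).
  branch 1 (add b):
    × closes — contains both b and \lnot b.
  branch 2 (add (b \land \lnot c)):
    (b \land \lnot c): α-rule — add b, \lnot c.
    × closes — contains both b and \lnot b.
All 2 branches close.
Every branch closed, so the premises entail the conclusion.

Yes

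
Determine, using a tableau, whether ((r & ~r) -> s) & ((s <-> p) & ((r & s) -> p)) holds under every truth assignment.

Not valid

Assume the negation and expand:
Initial set: {F (((r & ~r) -> s) & ((s <-> p) & ((r & s) -> p)))}.
F (((r & ~r) -> s) & ((s <-> p) & ((r & s) -> p))): β-rule — branch into F ((r & ~r) -> s)  //  F ((s <-> p) & ((r & s) -> p)).
  branch 1 (add F ((r & ~r) -> s)):
    F ((r & ~r) -> s): α-rule — add T (r & ~r), F s.
    T (r & ~r): α-rule — add T r, T ~r.
    × closes — contains both r and ~r.
  branch 2 (add F ((s <-> p) & ((r & s) -> p))):
    F ((s <-> p) & ((r & s) -> p)): β-rule — branch into F (s <-> p)  //  F ((r & s) -> p).
      branch 2.1 (add F (s <-> p)):
        F (s <-> p): β-rule — branch into T s, F p  //  F s, T p.
          branch 2.1.1 (add T s, F p):
            ○ open, literals {p=0, s=1}.
          branch 2.1.2 (add F s, T p):
            ○ open, literals {p=1, s=0}.
      branch 2.2 (add F ((r & s) -> p)):
        F ((r & s) -> p): α-rule — add T (r & s), F p.
        T (r & s): α-rule — add T r, T s.
        ○ open, literals {p=0, r=1, s=1}.
1 branch closed, 3 open.
An open branch gives a countermodel: p=0, s=1 (unmentioned atoms arbitrary); under it the original formula is false.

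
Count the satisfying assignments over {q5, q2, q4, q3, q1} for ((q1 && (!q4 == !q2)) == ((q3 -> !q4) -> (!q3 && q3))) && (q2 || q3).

14

Initial set: {(((q1 && (!q4 == !q2)) == ((q3 -> !q4) -> (!q3 && q3))) && (q2 || q3))}.
(((q1 && (!q4 == !q2)) == ((q3 -> !q4) -> (!q3 && q3))) && (q2 || q3)): α-rule — add ((q1 && (!q4 == !q2)) == ((q3 -> !q4) -> (!q3 && q3))), (q2 || q3).
((q1 && (!q4 == !q2)) == ((q3 -> !q4) -> (!q3 && q3))): β-rule — branch into (q1 && (!q4 == !q2)), ((q3 -> !q4) -> (!q3 && q3))  //  !(q1 && (!q4 == !q2)), !((q3 -> !q4) -> (!q3 && q3)).
  branch 1 (add (q1 && (!q4 == !q2)), ((q3 -> !q4) -> (!q3 && q3))):
    (q1 && (!q4 == !q2)): α-rule — add q1, (!q4 == !q2).
    (q2 || q3): β-rule — branch into q2  //  q3.
      branch 1.1 (add q2):
        ((q3 -> !q4) -> (!q3 && q3)): β-rule — branch into !(q3 -> !q4)  //  (!q3 && q3).
          branch 1.1.1 (add !(q3 -> !q4)):
            !(q3 -> !q4): α-rule — add q3, !!q4.
            (!q4 == !q2): β-rule — branch into !q4, !q2  //  !!q4, !!q2.
              branch 1.1.1.1 (add !q4, !q2):
                × closes — contains both q4 and !q4.
              branch 1.1.1.2 (add !!q4, !!q2):
                ○ open, literals {q1=T, q2=T, q3=T, q4=T}.
          branch 1.1.2 (add (!q3 && q3)):
            (!q3 && q3): α-rule — add !q3, q3.
            × closes — contains both q3 and !q3.
      branch 1.2 (add q3):
        ((q3 -> !q4) -> (!q3 && q3)): β-rule — branch into !(q3 -> !q4)  //  (!q3 && q3).
          branch 1.2.1 (add !(q3 -> !q4)):
            !(q3 -> !q4): α-rule — add q3, !!q4.
            (!q4 == !q2): β-rule — branch into !q4, !q2  //  !!q4, !!q2.
              branch 1.2.1.1 (add !q4, !q2):
                × closes — contains both q4 and !q4.
              branch 1.2.1.2 (add !!q4, !!q2):
                ○ open, literals {q1=T, q2=T, q3=T, q4=T}.
          branch 1.2.2 (add (!q3 && q3)):
            (!q3 && q3): α-rule — add !q3, q3.
            × closes — contains both q3 and !q3.
  branch 2 (add !(q1 && (!q4 == !q2)), !((q3 -> !q4) -> (!q3 && q3))):
    !((q3 -> !q4) -> (!q3 && q3)): α-rule — add (q3 -> !q4), !(!q3 && q3).
    (q2 || q3): β-rule — branch into q2  //  q3.
      branch 2.1 (add q2):
        !(q1 && (!q4 == !q2)): β-rule — branch into !q1  //  !(!q4 == !q2).
          branch 2.1.1 (add !q1):
            (q3 -> !q4): β-rule — branch into !q3  //  !q4.
              branch 2.1.1.1 (add !q3):
                !(!q3 && q3): β-rule — branch into !!q3  //  !q3.
                  branch 2.1.1.1.1 (add !!q3):
                    × closes — contains both q3 and !q3.
                  branch 2.1.1.1.2 (add !q3):
                    ○ open, literals {q1=F, q2=T, q3=F}.
              branch 2.1.1.2 (add !q4):
                !(!q3 && q3): β-rule — branch into !!q3  //  !q3.
                  branch 2.1.1.2.1 (add !!q3):
                    ○ open, literals {q1=F, q2=T, q3=T, q4=F}.
                  branch 2.1.1.2.2 (add !q3):
                    ○ open, literals {q1=F, q2=T, q3=F, q4=F}.
          branch 2.1.2 (add !(!q4 == !q2)):
            (q3 -> !q4): β-rule — branch into !q3  //  !q4.
              branch 2.1.2.1 (add !q3):
                !(!q3 && q3): β-rule — branch into !!q3  //  !q3.
                  branch 2.1.2.1.1 (add !!q3):
                    × closes — contains both q3 and !q3.
                  branch 2.1.2.1.2 (add !q3):
                    !(!q4 == !q2): β-rule — branch into !q4, !!q2  //  !!q4, !q2.
                      branch 2.1.2.1.2.1 (add !q4, !!q2):
                        ○ open, literals {q2=T, q3=F, q4=F}.
                      branch 2.1.2.1.2.2 (add !!q4, !q2):
                        × closes — contains both q2 and !q2.
              branch 2.1.2.2 (add !q4):
                !(!q3 && q3): β-rule — branch into !!q3  //  !q3.
                  branch 2.1.2.2.1 (add !!q3):
                    !(!q4 == !q2): β-rule — branch into !q4, !!q2  //  !!q4, !q2.
                      branch 2.1.2.2.1.1 (add !q4, !!q2):
                        ○ open, literals {q2=T, q3=T, q4=F}.
                      branch 2.1.2.2.1.2 (add !!q4, !q2):
                        × closes — contains both q4 and !q4.
                  branch 2.1.2.2.2 (add !q3):
                    !(!q4 == !q2): β-rule — branch into !q4, !!q2  //  !!q4, !q2.
                      branch 2.1.2.2.2.1 (add !q4, !!q2):
                        ○ open, literals {q2=T, q3=F, q4=F}.
                      branch 2.1.2.2.2.2 (add !!q4, !q2):
                        × closes — contains both q4 and !q4.
      branch 2.2 (add q3):
        !(q1 && (!q4 == !q2)): β-rule — branch into !q1  //  !(!q4 == !q2).
          branch 2.2.1 (add !q1):
            (q3 -> !q4): β-rule — branch into !q3  //  !q4.
              branch 2.2.1.1 (add !q3):
                × closes — contains both q3 and !q3.
              branch 2.2.1.2 (add !q4):
                !(!q3 && q3): β-rule — branch into !!q3  //  !q3.
                  branch 2.2.1.2.1 (add !!q3):
                    ○ open, literals {q1=F, q3=T, q4=F}.
                  branch 2.2.1.2.2 (add !q3):
                    × closes — contains both q3 and !q3.
          branch 2.2.2 (add !(!q4 == !q2)):
            (q3 -> !q4): β-rule — branch into !q3  //  !q4.
              branch 2.2.2.1 (add !q3):
                × closes — contains both q3 and !q3.
              branch 2.2.2.2 (add !q4):
                !(!q3 && q3): β-rule — branch into !!q3  //  !q3.
                  branch 2.2.2.2.1 (add !!q3):
                    !(!q4 == !q2): β-rule — branch into !q4, !!q2  //  !!q4, !q2.
                      branch 2.2.2.2.1.1 (add !q4, !!q2):
                        ○ open, literals {q2=T, q3=T, q4=F}.
                      branch 2.2.2.2.1.2 (add !!q4, !q2):
                        × closes — contains both q4 and !q4.
                  branch 2.2.2.2.2 (add !q3):
                    × closes — contains both q3 and !q3.
14 branches closed, 10 open.
Each open branch fixes some atoms; the unmentioned ones are free. Counting distinct full assignments: branch {q1=T, q2=T, q3=T, q4=T} (q5) contributes 2 new; branch {q1=T, q2=T, q3=T, q4=T} (q5) contributes 0 new; branch {q1=F, q2=T, q3=F} (q5, q4) contributes 4 new; branch {q1=F, q2=T, q3=T, q4=F} (q5) contributes 2 new; branch {q1=F, q2=T, q3=F, q4=F} (q5) contributes 0 new; branch {q2=T, q3=F, q4=F} (q5, q1) contributes 2 new; branch {q2=T, q3=T, q4=F} (q5, q1) contributes 2 new; branch {q2=T, q3=F, q4=F} (q5, q1) contributes 0 new; branch {q1=F, q3=T, q4=F} (q5, q2) contributes 2 new; branch {q2=T, q3=T, q4=F} (q5, q1) contributes 0 new. Total: 14.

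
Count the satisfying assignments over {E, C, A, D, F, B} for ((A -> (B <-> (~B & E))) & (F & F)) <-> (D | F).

Initial set: {(((A -> (B <-> (~B & E))) & (F & F)) <-> (D | F))}.
(((A -> (B <-> (~B & E))) & (F & F)) <-> (D | F)): β-rule — branch into ((A -> (B <-> (~B & E))) & (F & F)), (D | F)  //  ~((A -> (B <-> (~B & E))) & (F & F)), ~(D | F).
  branch 1 (add ((A -> (B <-> (~B & E))) & (F & F)), (D | F)):
    ((A -> (B <-> (~B & E))) & (F & F)): α-rule — add (A -> (B <-> (~B & E))), (F & F).
    (F & F): α-rule — add F, F.
    (D | F): β-rule — branch into D  //  F.
      branch 1.1 (add D):
        (A -> (B <-> (~B & E))): β-rule — branch into ~A  //  (B <-> (~B & E)).
          branch 1.1.1 (add ~A):
            ○ open, literals {A=F, D=T, F=T}.
          branch 1.1.2 (add (B <-> (~B & E))):
            (B <-> (~B & E)): β-rule — branch into B, (~B & E)  //  ~B, ~(~B & E).
              branch 1.1.2.1 (add B, (~B & E)):
                (~B & E): α-rule — add ~B, E.
                × closes — contains both B and ~B.
              branch 1.1.2.2 (add ~B, ~(~B & E)):
                ~(~B & E): β-rule — branch into ~~B  //  ~E.
                  branch 1.1.2.2.1 (add ~~B):
                    × closes — contains both B and ~B.
                  branch 1.1.2.2.2 (add ~E):
                    ○ open, literals {B=F, D=T, E=F, F=T}.
      branch 1.2 (add F):
        (A -> (B <-> (~B & E))): β-rule — branch into ~A  //  (B <-> (~B & E)).
          branch 1.2.1 (add ~A):
            ○ open, literals {A=F, F=T}.
          branch 1.2.2 (add (B <-> (~B & E))):
            (B <-> (~B & E)): β-rule — branch into B, (~B & E)  //  ~B, ~(~B & E).
              branch 1.2.2.1 (add B, (~B & E)):
                (~B & E): α-rule — add ~B, E.
                × closes — contains both B and ~B.
              branch 1.2.2.2 (add ~B, ~(~B & E)):
                ~(~B & E): β-rule — branch into ~~B  //  ~E.
                  branch 1.2.2.2.1 (add ~~B):
                    × closes — contains both B and ~B.
                  branch 1.2.2.2.2 (add ~E):
                    ○ open, literals {B=F, E=F, F=T}.
  branch 2 (add ~((A -> (B <-> (~B & E))) & (F & F)), ~(D | F)):
    ~(D | F): α-rule — add ~D, ~F.
    ~((A -> (B <-> (~B & E))) & (F & F)): β-rule — branch into ~(A -> (B <-> (~B & E)))  //  ~(F & F).
      branch 2.1 (add ~(A -> (B <-> (~B & E)))):
        ~(A -> (B <-> (~B & E))): α-rule — add A, ~(B <-> (~B & E)).
        ~(B <-> (~B & E)): β-rule — branch into B, ~(~B & E)  //  ~B, (~B & E).
          branch 2.1.1 (add B, ~(~B & E)):
            ~(~B & E): β-rule — branch into ~~B  //  ~E.
              branch 2.1.1.1 (add ~~B):
                ○ open, literals {A=T, B=T, D=F, F=F}.
              branch 2.1.1.2 (add ~E):
                ○ open, literals {A=T, B=T, D=F, E=F, F=F}.
          branch 2.1.2 (add ~B, (~B & E)):
            (~B & E): α-rule — add ~B, E.
            ○ open, literals {A=T, B=F, D=F, E=T, F=F}.
      branch 2.2 (add ~(F & F)):
        ~(F & F): β-rule — branch into ~F  //  ~F.
          branch 2.2.1 (add ~F):
            ○ open, literals {D=F, F=F}.
          branch 2.2.2 (add ~F):
            ○ open, literals {D=F, F=F}.
4 branches closed, 9 open.
Each open branch fixes some atoms; the unmentioned ones are free. Counting distinct full assignments: branch {A=F, D=T, F=T} (E, C, B) contributes 8 new; branch {B=F, D=T, E=F, F=T} (C, A) contributes 2 new; branch {A=F, F=T} (E, C, D, B) contributes 8 new; branch {B=F, E=F, F=T} (C, A, D) contributes 2 new; branch {A=T, B=T, D=F, F=F} (E, C) contributes 4 new; branch {A=T, B=T, D=F, E=F, F=F} (C) contributes 0 new; branch {A=T, B=F, D=F, E=T, F=F} (C) contributes 2 new; branch {D=F, F=F} (E, C, A, B) contributes 10 new; branch {D=F, F=F} (E, C, A, B) contributes 0 new. Total: 36.

36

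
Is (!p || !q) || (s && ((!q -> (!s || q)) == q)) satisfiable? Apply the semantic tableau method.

Initial set: {((!p || !q) || (s && ((!q -> (!s || q)) == q)))}.
((!p || !q) || (s && ((!q -> (!s || q)) == q))): β-rule — branch into (!p || !q)  //  (s && ((!q -> (!s || q)) == q)).
  branch 1 (add (!p || !q)):
    (!p || !q): β-rule — branch into !p  //  !q.
      branch 1.1 (add !p):
        ○ open, literals {p=0}.
      branch 1.2 (add !q):
        ○ open, literals {q=0}.
  branch 2 (add (s && ((!q -> (!s || q)) == q))):
    (s && ((!q -> (!s || q)) == q)): α-rule — add s, ((!q -> (!s || q)) == q).
    ((!q -> (!s || q)) == q): β-rule — branch into (!q -> (!s || q)), q  //  !(!q -> (!s || q)), !q.
      branch 2.1 (add (!q -> (!s || q)), q):
        (!q -> (!s || q)): β-rule — branch into !!q  //  (!s || q).
          branch 2.1.1 (add !!q):
            ○ open, literals {q=1, s=1}.
          branch 2.1.2 (add (!s || q)):
            (!s || q): β-rule — branch into !s  //  q.
              branch 2.1.2.1 (add !s):
                × closes — contains both s and !s.
              branch 2.1.2.2 (add q):
                ○ open, literals {q=1, s=1}.
      branch 2.2 (add !(!q -> (!s || q)), !q):
        !(!q -> (!s || q)): α-rule — add !q, !(!s || q).
        !(!s || q): α-rule — add !!s, !q.
        ○ open, literals {q=0, s=1}.
1 branch closed, 5 open.
An open branch gives a satisfying assignment: p=0.

Satisfiable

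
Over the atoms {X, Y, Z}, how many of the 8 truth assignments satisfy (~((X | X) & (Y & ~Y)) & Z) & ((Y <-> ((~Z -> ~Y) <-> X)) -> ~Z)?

Initial set: {((~((X | X) & (Y & ~Y)) & Z) & ((Y <-> ((~Z -> ~Y) <-> X)) -> ~Z))}.
((~((X | X) & (Y & ~Y)) & Z) & ((Y <-> ((~Z -> ~Y) <-> X)) -> ~Z)): α-rule — add (~((X | X) & (Y & ~Y)) & Z), ((Y <-> ((~Z -> ~Y) <-> X)) -> ~Z).
(~((X | X) & (Y & ~Y)) & Z): α-rule — add ~((X | X) & (Y & ~Y)), Z.
((Y <-> ((~Z -> ~Y) <-> X)) -> ~Z): β-rule — branch into ~(Y <-> ((~Z -> ~Y) <-> X))  //  ~Z.
  branch 1 (add ~(Y <-> ((~Z -> ~Y) <-> X))):
    ~((X | X) & (Y & ~Y)): β-rule — branch into ~(X | X)  //  ~(Y & ~Y).
      branch 1.1 (add ~(X | X)):
        ~(X | X): α-rule — add ~X, ~X.
        ~(Y <-> ((~Z -> ~Y) <-> X)): β-rule — branch into Y, ~((~Z -> ~Y) <-> X)  //  ~Y, ((~Z -> ~Y) <-> X).
          branch 1.1.1 (add Y, ~((~Z -> ~Y) <-> X)):
            ~((~Z -> ~Y) <-> X): β-rule — branch into (~Z -> ~Y), ~X  //  ~(~Z -> ~Y), X.
              branch 1.1.1.1 (add (~Z -> ~Y), ~X):
                (~Z -> ~Y): β-rule — branch into ~~Z  //  ~Y.
                  branch 1.1.1.1.1 (add ~~Z):
                    ○ open, literals {X=F, Y=T, Z=T}.
                  branch 1.1.1.1.2 (add ~Y):
                    × closes — contains both Y and ~Y.
              branch 1.1.1.2 (add ~(~Z -> ~Y), X):
                × closes — contains both X and ~X.
          branch 1.1.2 (add ~Y, ((~Z -> ~Y) <-> X)):
            ((~Z -> ~Y) <-> X): β-rule — branch into (~Z -> ~Y), X  //  ~(~Z -> ~Y), ~X.
              branch 1.1.2.1 (add (~Z -> ~Y), X):
                × closes — contains both X and ~X.
              branch 1.1.2.2 (add ~(~Z -> ~Y), ~X):
                ~(~Z -> ~Y): α-rule — add ~Z, ~~Y.
                × closes — contains both Z and ~Z.
      branch 1.2 (add ~(Y & ~Y)):
        ~(Y <-> ((~Z -> ~Y) <-> X)): β-rule — branch into Y, ~((~Z -> ~Y) <-> X)  //  ~Y, ((~Z -> ~Y) <-> X).
          branch 1.2.1 (add Y, ~((~Z -> ~Y) <-> X)):
            ~(Y & ~Y): β-rule — branch into ~Y  //  ~~Y.
              branch 1.2.1.1 (add ~Y):
                × closes — contains both Y and ~Y.
              branch 1.2.1.2 (add ~~Y):
                ~((~Z -> ~Y) <-> X): β-rule — branch into (~Z -> ~Y), ~X  //  ~(~Z -> ~Y), X.
                  branch 1.2.1.2.1 (add (~Z -> ~Y), ~X):
                    (~Z -> ~Y): β-rule — branch into ~~Z  //  ~Y.
                      branch 1.2.1.2.1.1 (add ~~Z):
                        ○ open, literals {X=F, Y=T, Z=T}.
                      branch 1.2.1.2.1.2 (add ~Y):
                        × closes — contains both Y and ~Y.
                  branch 1.2.1.2.2 (add ~(~Z -> ~Y), X):
                    ~(~Z -> ~Y): α-rule — add ~Z, ~~Y.
                    × closes — contains both Z and ~Z.
          branch 1.2.2 (add ~Y, ((~Z -> ~Y) <-> X)):
            ~(Y & ~Y): β-rule — branch into ~Y  //  ~~Y.
              branch 1.2.2.1 (add ~Y):
                ((~Z -> ~Y) <-> X): β-rule — branch into (~Z -> ~Y), X  //  ~(~Z -> ~Y), ~X.
                  branch 1.2.2.1.1 (add (~Z -> ~Y), X):
                    (~Z -> ~Y): β-rule — branch into ~~Z  //  ~Y.
                      branch 1.2.2.1.1.1 (add ~~Z):
                        ○ open, literals {X=T, Y=F, Z=T}.
                      branch 1.2.2.1.1.2 (add ~Y):
                        ○ open, literals {X=T, Y=F, Z=T}.
                  branch 1.2.2.1.2 (add ~(~Z -> ~Y), ~X):
                    ~(~Z -> ~Y): α-rule — add ~Z, ~~Y.
                    × closes — contains both Z and ~Z.
              branch 1.2.2.2 (add ~~Y):
                × closes — contains both Y and ~Y.
  branch 2 (add ~Z):
    × closes — contains both Z and ~Z.
10 branches closed, 4 open.
Each open branch fixes some atoms; the unmentioned ones are free. Counting distinct full assignments: branch {X=F, Y=T, Z=T} (none free) contributes 1 new; branch {X=F, Y=T, Z=T} (none free) contributes 0 new; branch {X=T, Y=F, Z=T} (none free) contributes 1 new; branch {X=T, Y=F, Z=T} (none free) contributes 0 new. Total: 2.

2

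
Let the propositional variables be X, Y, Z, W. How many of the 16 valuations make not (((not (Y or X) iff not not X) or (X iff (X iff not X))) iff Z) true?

Initial set: {not (((not (Y or X) iff not not X) or (X iff (X iff not X))) iff Z)}.
not (((not (Y or X) iff not not X) or (X iff (X iff not X))) iff Z): β-rule — branch into ((not (Y or X) iff not not X) or (X iff (X iff not X))), not Z  //  not ((not (Y or X) iff not not X) or (X iff (X iff not X))), Z.
  branch 1 (add ((not (Y or X) iff not not X) or (X iff (X iff not X))), not Z):
    ((not (Y or X) iff not not X) or (X iff (X iff not X))): β-rule — branch into (not (Y or X) iff not not X)  //  (X iff (X iff not X)).
      branch 1.1 (add (not (Y or X) iff not not X)):
        (not (Y or X) iff not not X): β-rule — branch into not (Y or X), not not X  //  not not (Y or X), not not not X.
          branch 1.1.1 (add not (Y or X), not not X):
            not (Y or X): α-rule — add not Y, not X.
            not not X: drop double negation, giving X.
            × closes — contains both X and not X.
          branch 1.1.2 (add not not (Y or X), not not not X):
            not not not X: drop double negation, giving not X.
            not not (Y or X): β-rule — branch into Y  //  X.
              branch 1.1.2.1 (add Y):
                ○ open, literals {X=F, Y=T, Z=F}.
              branch 1.1.2.2 (add X):
                × closes — contains both X and not X.
      branch 1.2 (add (X iff (X iff not X))):
        (X iff (X iff not X)): β-rule — branch into X, (X iff not X)  //  not X, not (X iff not X).
          branch 1.2.1 (add X, (X iff not X)):
            (X iff not X): β-rule — branch into X, not X  //  not X, not not X.
              branch 1.2.1.1 (add X, not X):
                × closes — contains both X and not X.
              branch 1.2.1.2 (add not X, not not X):
                × closes — contains both X and not X.
          branch 1.2.2 (add not X, not (X iff not X)):
            not (X iff not X): β-rule — branch into X, not not X  //  not X, not X.
              branch 1.2.2.1 (add X, not not X):
                × closes — contains both X and not X.
              branch 1.2.2.2 (add not X, not X):
                ○ open, literals {X=F, Z=F}.
  branch 2 (add not ((not (Y or X) iff not not X) or (X iff (X iff not X))), Z):
    not ((not (Y or X) iff not not X) or (X iff (X iff not X))): α-rule — add not (not (Y or X) iff not not X), not (X iff (X iff not X)).
    not (not (Y or X) iff not not X): β-rule — branch into not (Y or X), not not not X  //  not not (Y or X), not not X.
      branch 2.1 (add not (Y or X), not not not X):
        not (Y or X): α-rule — add not Y, not X.
        not not not X: drop double negation, giving not X.
        not (X iff (X iff not X)): β-rule — branch into X, not (X iff not X)  //  not X, (X iff not X).
          branch 2.1.1 (add X, not (X iff not X)):
            × closes — contains both X and not X.
          branch 2.1.2 (add not X, (X iff not X)):
            (X iff not X): β-rule — branch into X, not X  //  not X, not not X.
              branch 2.1.2.1 (add X, not X):
                × closes — contains both X and not X.
              branch 2.1.2.2 (add not X, not not X):
                × closes — contains both X and not X.
      branch 2.2 (add not not (Y or X), not not X):
        not not X: drop double negation, giving X.
        not (X iff (X iff not X)): β-rule — branch into X, not (X iff not X)  //  not X, (X iff not X).
          branch 2.2.1 (add X, not (X iff not X)):
            not not (Y or X): β-rule — branch into Y  //  X.
              branch 2.2.1.1 (add Y):
                not (X iff not X): β-rule — branch into X, not not X  //  not X, not X.
                  branch 2.2.1.1.1 (add X, not not X):
                    ○ open, literals {X=T, Y=T, Z=T}.
                  branch 2.2.1.1.2 (add not X, not X):
                    × closes — contains both X and not X.
              branch 2.2.1.2 (add X):
                not (X iff not X): β-rule — branch into X, not not X  //  not X, not X.
                  branch 2.2.1.2.1 (add X, not not X):
                    ○ open, literals {X=T, Z=T}.
                  branch 2.2.1.2.2 (add not X, not X):
                    × closes — contains both X and not X.
          branch 2.2.2 (add not X, (X iff not X)):
            × closes — contains both X and not X.
11 branches closed, 4 open.
Each open branch fixes some atoms; the unmentioned ones are free. Counting distinct full assignments: branch {X=F, Y=T, Z=F} (W) contributes 2 new; branch {X=F, Z=F} (Y, W) contributes 2 new; branch {X=T, Y=T, Z=T} (W) contributes 2 new; branch {X=T, Z=T} (Y, W) contributes 2 new. Total: 8.

8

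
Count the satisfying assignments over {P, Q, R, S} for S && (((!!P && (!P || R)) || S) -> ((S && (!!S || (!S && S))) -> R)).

Initial set: {(S && (((!!P && (!P || R)) || S) -> ((S && (!!S || (!S && S))) -> R)))}.
(S && (((!!P && (!P || R)) || S) -> ((S && (!!S || (!S && S))) -> R))): α-rule — add S, (((!!P && (!P || R)) || S) -> ((S && (!!S || (!S && S))) -> R)).
(((!!P && (!P || R)) || S) -> ((S && (!!S || (!S && S))) -> R)): β-rule — branch into !((!!P && (!P || R)) || S)  //  ((S && (!!S || (!S && S))) -> R).
  branch 1 (add !((!!P && (!P || R)) || S)):
    !((!!P && (!P || R)) || S): α-rule — add !(!!P && (!P || R)), !S.
    × closes — contains both S and !S.
  branch 2 (add ((S && (!!S || (!S && S))) -> R)):
    ((S && (!!S || (!S && S))) -> R): β-rule — branch into !(S && (!!S || (!S && S)))  //  R.
      branch 2.1 (add !(S && (!!S || (!S && S)))):
        !(S && (!!S || (!S && S))): β-rule — branch into !S  //  !(!!S || (!S && S)).
          branch 2.1.1 (add !S):
            × closes — contains both S and !S.
          branch 2.1.2 (add !(!!S || (!S && S))):
            !(!!S || (!S && S)): α-rule — add !!!S, !(!S && S).
            !!!S: drop double negation, giving !S.
            × closes — contains both S and !S.
      branch 2.2 (add R):
        ○ open, literals {R=true, S=true}.
3 branches closed, 1 open.
Each open branch fixes some atoms; the unmentioned ones are free. Counting distinct full assignments: branch {R=true, S=true} (P, Q) contributes 4 new. Total: 4.

4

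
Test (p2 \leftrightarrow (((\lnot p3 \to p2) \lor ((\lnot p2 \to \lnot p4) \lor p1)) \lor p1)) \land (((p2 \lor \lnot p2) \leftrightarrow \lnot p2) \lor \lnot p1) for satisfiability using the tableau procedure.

Satisfiable

Initial set: {((p2 \leftrightarrow (((\lnot p3 \to p2) \lor ((\lnot p2 \to \lnot p4) \lor p1)) \lor p1)) \land (((p2 \lor \lnot p2) \leftrightarrow \lnot p2) \lor \lnot p1))}.
((p2 \leftrightarrow (((\lnot p3 \to p2) \lor ((\lnot p2 \to \lnot p4) \lor p1)) \lor p1)) \land (((p2 \lor \lnot p2) \leftrightarrow \lnot p2) \lor \lnot p1)): α-rule — add (p2 \leftrightarrow (((\lnot p3 \to p2) \lor ((\lnot p2 \to \lnot p4) \lor p1)) \lor p1)), (((p2 \lor \lnot p2) \leftrightarrow \lnot p2) \lor \lnot p1).
(p2 \leftrightarrow (((\lnot p3 \to p2) \lor ((\lnot p2 \to \lnot p4) \lor p1)) \lor p1)): β-rule — branch into p2, (((\lnot p3 \to p2) \lor ((\lnot p2 \to \lnot p4) \lor p1)) \lor p1)  //  \lnot p2, \lnot (((\lnot p3 \to p2) \lor ((\lnot p2 \to \lnot p4) \lor p1)) \lor p1).
  branch 1 (add p2, (((\lnot p3 \to p2) \lor ((\lnot p2 \to \lnot p4) \lor p1)) \lor p1)):
    (((p2 \lor \lnot p2) \leftrightarrow \lnot p2) \lor \lnot p1): β-rule — branch into ((p2 \lor \lnot p2) \leftrightarrow \lnot p2)  //  \lnot p1.
      branch 1.1 (add ((p2 \lor \lnot p2) \leftrightarrow \lnot p2)):
        (((\lnot p3 \to p2) \lor ((\lnot p2 \to \lnot p4) \lor p1)) \lor p1): β-rule — branch into ((\lnot p3 \to p2) \lor ((\lnot p2 \to \lnot p4) \lor p1))  //  p1.
          branch 1.1.1 (add ((\lnot p3 \to p2) \lor ((\lnot p2 \to \lnot p4) \lor p1))):
            ((p2 \lor \lnot p2) \leftrightarrow \lnot p2): β-rule — branch into (p2 \lor \lnot p2), \lnot p2  //  \lnot (p2 \lor \lnot p2), \lnot \lnot p2.
              branch 1.1.1.1 (add (p2 \lor \lnot p2), \lnot p2):
                × closes — contains both p2 and \lnot p2.
              branch 1.1.1.2 (add \lnot (p2 \lor \lnot p2), \lnot \lnot p2):
                \lnot (p2 \lor \lnot p2): α-rule — add \lnot p2, \lnot \lnot p2.
                × closes — contains both p2 and \lnot p2.
          branch 1.1.2 (add p1):
            ((p2 \lor \lnot p2) \leftrightarrow \lnot p2): β-rule — branch into (p2 \lor \lnot p2), \lnot p2  //  \lnot (p2 \lor \lnot p2), \lnot \lnot p2.
              branch 1.1.2.1 (add (p2 \lor \lnot p2), \lnot p2):
                × closes — contains both p2 and \lnot p2.
              branch 1.1.2.2 (add \lnot (p2 \lor \lnot p2), \lnot \lnot p2):
                \lnot (p2 \lor \lnot p2): α-rule — add \lnot p2, \lnot \lnot p2.
                × closes — contains both p2 and \lnot p2.
      branch 1.2 (add \lnot p1):
        (((\lnot p3 \to p2) \lor ((\lnot p2 \to \lnot p4) \lor p1)) \lor p1): β-rule — branch into ((\lnot p3 \to p2) \lor ((\lnot p2 \to \lnot p4) \lor p1))  //  p1.
          branch 1.2.1 (add ((\lnot p3 \to p2) \lor ((\lnot p2 \to \lnot p4) \lor p1))):
            ((\lnot p3 \to p2) \lor ((\lnot p2 \to \lnot p4) \lor p1)): β-rule — branch into (\lnot p3 \to p2)  //  ((\lnot p2 \to \lnot p4) \lor p1).
              branch 1.2.1.1 (add (\lnot p3 \to p2)):
                (\lnot p3 \to p2): β-rule — branch into \lnot \lnot p3  //  p2.
                  branch 1.2.1.1.1 (add \lnot \lnot p3):
                    ○ open, literals {p1=false, p2=true, p3=true}.
                  branch 1.2.1.1.2 (add p2):
                    ○ open, literals {p1=false, p2=true}.
              branch 1.2.1.2 (add ((\lnot p2 \to \lnot p4) \lor p1)):
                ((\lnot p2 \to \lnot p4) \lor p1): β-rule — branch into (\lnot p2 \to \lnot p4)  //  p1.
                  branch 1.2.1.2.1 (add (\lnot p2 \to \lnot p4)):
                    (\lnot p2 \to \lnot p4): β-rule — branch into \lnot \lnot p2  //  \lnot p4.
                      branch 1.2.1.2.1.1 (add \lnot \lnot p2):
                        ○ open, literals {p1=false, p2=true}.
                      branch 1.2.1.2.1.2 (add \lnot p4):
                        ○ open, literals {p1=false, p2=true, p4=false}.
                  branch 1.2.1.2.2 (add p1):
                    × closes — contains both p1 and \lnot p1.
          branch 1.2.2 (add p1):
            × closes — contains both p1 and \lnot p1.
  branch 2 (add \lnot p2, \lnot (((\lnot p3 \to p2) \lor ((\lnot p2 \to \lnot p4) \lor p1)) \lor p1)):
    \lnot (((\lnot p3 \to p2) \lor ((\lnot p2 \to \lnot p4) \lor p1)) \lor p1): α-rule — add \lnot ((\lnot p3 \to p2) \lor ((\lnot p2 \to \lnot p4) \lor p1)), \lnot p1.
    \lnot ((\lnot p3 \to p2) \lor ((\lnot p2 \to \lnot p4) \lor p1)): α-rule — add \lnot (\lnot p3 \to p2), \lnot ((\lnot p2 \to \lnot p4) \lor p1).
    \lnot (\lnot p3 \to p2): α-rule — add \lnot p3, \lnot p2.
    \lnot ((\lnot p2 \to \lnot p4) \lor p1): α-rule — add \lnot (\lnot p2 \to \lnot p4), \lnot p1.
    \lnot (\lnot p2 \to \lnot p4): α-rule — add \lnot p2, \lnot \lnot p4.
    (((p2 \lor \lnot p2) \leftrightarrow \lnot p2) \lor \lnot p1): β-rule — branch into ((p2 \lor \lnot p2) \leftrightarrow \lnot p2)  //  \lnot p1.
      branch 2.1 (add ((p2 \lor \lnot p2) \leftrightarrow \lnot p2)):
        ((p2 \lor \lnot p2) \leftrightarrow \lnot p2): β-rule — branch into (p2 \lor \lnot p2), \lnot p2  //  \lnot (p2 \lor \lnot p2), \lnot \lnot p2.
          branch 2.1.1 (add (p2 \lor \lnot p2), \lnot p2):
            (p2 \lor \lnot p2): β-rule — branch into p2  //  \lnot p2.
              branch 2.1.1.1 (add p2):
                × closes — contains both p2 and \lnot p2.
              branch 2.1.1.2 (add \lnot p2):
                ○ open, literals {p1=false, p2=false, p3=false, p4=true}.
          branch 2.1.2 (add \lnot (p2 \lor \lnot p2), \lnot \lnot p2):
            × closes — contains both p2 and \lnot p2.
      branch 2.2 (add \lnot p1):
        ○ open, literals {p1=false, p2=false, p3=false, p4=true}.
8 branches closed, 6 open.
An open branch gives a satisfying assignment: p1=false, p2=true, p3=true.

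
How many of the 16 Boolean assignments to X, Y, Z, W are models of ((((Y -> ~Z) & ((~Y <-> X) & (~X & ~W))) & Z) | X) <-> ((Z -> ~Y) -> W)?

Initial set: {(((((Y -> ~Z) & ((~Y <-> X) & (~X & ~W))) & Z) | X) <-> ((Z -> ~Y) -> W))}.
(((((Y -> ~Z) & ((~Y <-> X) & (~X & ~W))) & Z) | X) <-> ((Z -> ~Y) -> W)): β-rule — branch into ((((Y -> ~Z) & ((~Y <-> X) & (~X & ~W))) & Z) | X), ((Z -> ~Y) -> W)  //  ~((((Y -> ~Z) & ((~Y <-> X) & (~X & ~W))) & Z) | X), ~((Z -> ~Y) -> W).
  branch 1 (add ((((Y -> ~Z) & ((~Y <-> X) & (~X & ~W))) & Z) | X), ((Z -> ~Y) -> W)):
    ((((Y -> ~Z) & ((~Y <-> X) & (~X & ~W))) & Z) | X): β-rule — branch into (((Y -> ~Z) & ((~Y <-> X) & (~X & ~W))) & Z)  //  X.
      branch 1.1 (add (((Y -> ~Z) & ((~Y <-> X) & (~X & ~W))) & Z)):
        (((Y -> ~Z) & ((~Y <-> X) & (~X & ~W))) & Z): α-rule — add ((Y -> ~Z) & ((~Y <-> X) & (~X & ~W))), Z.
        ((Y -> ~Z) & ((~Y <-> X) & (~X & ~W))): α-rule — add (Y -> ~Z), ((~Y <-> X) & (~X & ~W)).
        ((~Y <-> X) & (~X & ~W)): α-rule — add (~Y <-> X), (~X & ~W).
        (~X & ~W): α-rule — add ~X, ~W.
        ((Z -> ~Y) -> W): β-rule — branch into ~(Z -> ~Y)  //  W.
          branch 1.1.1 (add ~(Z -> ~Y)):
            ~(Z -> ~Y): α-rule — add Z, ~~Y.
            (Y -> ~Z): β-rule — branch into ~Y  //  ~Z.
              branch 1.1.1.1 (add ~Y):
                × closes — contains both Y and ~Y.
              branch 1.1.1.2 (add ~Z):
                × closes — contains both Z and ~Z.
          branch 1.1.2 (add W):
            × closes — contains both W and ~W.
      branch 1.2 (add X):
        ((Z -> ~Y) -> W): β-rule — branch into ~(Z -> ~Y)  //  W.
          branch 1.2.1 (add ~(Z -> ~Y)):
            ~(Z -> ~Y): α-rule — add Z, ~~Y.
            ○ open, literals {X=T, Y=T, Z=T}.
          branch 1.2.2 (add W):
            ○ open, literals {W=T, X=T}.
  branch 2 (add ~((((Y -> ~Z) & ((~Y <-> X) & (~X & ~W))) & Z) | X), ~((Z -> ~Y) -> W)):
    ~((((Y -> ~Z) & ((~Y <-> X) & (~X & ~W))) & Z) | X): α-rule — add ~(((Y -> ~Z) & ((~Y <-> X) & (~X & ~W))) & Z), ~X.
    ~((Z -> ~Y) -> W): α-rule — add (Z -> ~Y), ~W.
    ~(((Y -> ~Z) & ((~Y <-> X) & (~X & ~W))) & Z): β-rule — branch into ~((Y -> ~Z) & ((~Y <-> X) & (~X & ~W)))  //  ~Z.
      branch 2.1 (add ~((Y -> ~Z) & ((~Y <-> X) & (~X & ~W)))):
        (Z -> ~Y): β-rule — branch into ~Z  //  ~Y.
          branch 2.1.1 (add ~Z):
            ~((Y -> ~Z) & ((~Y <-> X) & (~X & ~W))): β-rule — branch into ~(Y -> ~Z)  //  ~((~Y <-> X) & (~X & ~W)).
              branch 2.1.1.1 (add ~(Y -> ~Z)):
                ~(Y -> ~Z): α-rule — add Y, ~~Z.
                × closes — contains both Z and ~Z.
              branch 2.1.1.2 (add ~((~Y <-> X) & (~X & ~W))):
                ~((~Y <-> X) & (~X & ~W)): β-rule — branch into ~(~Y <-> X)  //  ~(~X & ~W).
                  branch 2.1.1.2.1 (add ~(~Y <-> X)):
                    ~(~Y <-> X): β-rule — branch into ~Y, ~X  //  ~~Y, X.
                      branch 2.1.1.2.1.1 (add ~Y, ~X):
                        ○ open, literals {W=F, X=F, Y=F, Z=F}.
                      branch 2.1.1.2.1.2 (add ~~Y, X):
                        × closes — contains both X and ~X.
                  branch 2.1.1.2.2 (add ~(~X & ~W)):
                    ~(~X & ~W): β-rule — branch into ~~X  //  ~~W.
                      branch 2.1.1.2.2.1 (add ~~X):
                        × closes — contains both X and ~X.
                      branch 2.1.1.2.2.2 (add ~~W):
                        × closes — contains both W and ~W.
          branch 2.1.2 (add ~Y):
            ~((Y -> ~Z) & ((~Y <-> X) & (~X & ~W))): β-rule — branch into ~(Y -> ~Z)  //  ~((~Y <-> X) & (~X & ~W)).
              branch 2.1.2.1 (add ~(Y -> ~Z)):
                ~(Y -> ~Z): α-rule — add Y, ~~Z.
                × closes — contains both Y and ~Y.
              branch 2.1.2.2 (add ~((~Y <-> X) & (~X & ~W))):
                ~((~Y <-> X) & (~X & ~W)): β-rule — branch into ~(~Y <-> X)  //  ~(~X & ~W).
                  branch 2.1.2.2.1 (add ~(~Y <-> X)):
                    ~(~Y <-> X): β-rule — branch into ~Y, ~X  //  ~~Y, X.
                      branch 2.1.2.2.1.1 (add ~Y, ~X):
                        ○ open, literals {W=F, X=F, Y=F}.
                      branch 2.1.2.2.1.2 (add ~~Y, X):
                        × closes — contains both Y and ~Y.
                  branch 2.1.2.2.2 (add ~(~X & ~W)):
                    ~(~X & ~W): β-rule — branch into ~~X  //  ~~W.
                      branch 2.1.2.2.2.1 (add ~~X):
                        × closes — contains both X and ~X.
                      branch 2.1.2.2.2.2 (add ~~W):
                        × closes — contains both W and ~W.
      branch 2.2 (add ~Z):
        (Z -> ~Y): β-rule — branch into ~Z  //  ~Y.
          branch 2.2.1 (add ~Z):
            ○ open, literals {W=F, X=F, Z=F}.
          branch 2.2.2 (add ~Y):
            ○ open, literals {W=F, X=F, Y=F, Z=F}.
11 branches closed, 6 open.
Each open branch fixes some atoms; the unmentioned ones are free. Counting distinct full assignments: branch {X=T, Y=T, Z=T} (W) contributes 2 new; branch {W=T, X=T} (Y, Z) contributes 3 new; branch {W=F, X=F, Y=F, Z=F} (none free) contributes 1 new; branch {W=F, X=F, Y=F} (Z) contributes 1 new; branch {W=F, X=F, Z=F} (Y) contributes 1 new; branch {W=F, X=F, Y=F, Z=F} (none free) contributes 0 new. Total: 8.

8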